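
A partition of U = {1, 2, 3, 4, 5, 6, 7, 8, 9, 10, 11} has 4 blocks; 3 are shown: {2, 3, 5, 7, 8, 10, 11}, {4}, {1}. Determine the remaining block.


U = {1, 2, 3, 4, 5, 6, 7, 8, 9, 10, 11}
Shown blocks: {2, 3, 5, 7, 8, 10, 11}, {4}, {1}
A partition's blocks are pairwise disjoint and cover U, so the missing block = U \ (union of shown blocks).
Union of shown blocks: {1, 2, 3, 4, 5, 7, 8, 10, 11}
Missing block = U \ (union) = {6, 9}

{6, 9}


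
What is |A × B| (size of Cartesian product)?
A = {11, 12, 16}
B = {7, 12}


Set A = {11, 12, 16} has 3 elements.
Set B = {7, 12} has 2 elements.
|A × B| = |A| × |B| = 3 × 2 = 6

6


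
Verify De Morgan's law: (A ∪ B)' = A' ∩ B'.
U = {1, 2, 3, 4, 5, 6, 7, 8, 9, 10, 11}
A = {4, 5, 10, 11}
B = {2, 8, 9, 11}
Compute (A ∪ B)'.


U = {1, 2, 3, 4, 5, 6, 7, 8, 9, 10, 11}
A = {4, 5, 10, 11}, B = {2, 8, 9, 11}
A ∪ B = {2, 4, 5, 8, 9, 10, 11}
(A ∪ B)' = U \ (A ∪ B) = {1, 3, 6, 7}
Verification via A' ∩ B': A' = {1, 2, 3, 6, 7, 8, 9}, B' = {1, 3, 4, 5, 6, 7, 10}
A' ∩ B' = {1, 3, 6, 7} ✓

{1, 3, 6, 7}


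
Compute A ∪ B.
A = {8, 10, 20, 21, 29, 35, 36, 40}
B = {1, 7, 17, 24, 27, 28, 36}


Set A = {8, 10, 20, 21, 29, 35, 36, 40}
Set B = {1, 7, 17, 24, 27, 28, 36}
A ∪ B includes all elements in either set.
Elements from A: {8, 10, 20, 21, 29, 35, 36, 40}
Elements from B not already included: {1, 7, 17, 24, 27, 28}
A ∪ B = {1, 7, 8, 10, 17, 20, 21, 24, 27, 28, 29, 35, 36, 40}

{1, 7, 8, 10, 17, 20, 21, 24, 27, 28, 29, 35, 36, 40}


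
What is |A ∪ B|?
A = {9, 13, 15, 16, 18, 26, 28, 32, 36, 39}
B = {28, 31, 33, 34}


Set A = {9, 13, 15, 16, 18, 26, 28, 32, 36, 39}, |A| = 10
Set B = {28, 31, 33, 34}, |B| = 4
A ∩ B = {28}, |A ∩ B| = 1
|A ∪ B| = |A| + |B| - |A ∩ B| = 10 + 4 - 1 = 13

13


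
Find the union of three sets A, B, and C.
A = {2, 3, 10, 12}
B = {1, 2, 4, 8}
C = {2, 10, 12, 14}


Set A = {2, 3, 10, 12}
Set B = {1, 2, 4, 8}
Set C = {2, 10, 12, 14}
First, A ∪ B = {1, 2, 3, 4, 8, 10, 12}
Then, (A ∪ B) ∪ C = {1, 2, 3, 4, 8, 10, 12, 14}

{1, 2, 3, 4, 8, 10, 12, 14}


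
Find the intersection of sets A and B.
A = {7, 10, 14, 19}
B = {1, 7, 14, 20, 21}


Set A = {7, 10, 14, 19}
Set B = {1, 7, 14, 20, 21}
A ∩ B includes only elements in both sets.
Check each element of A against B:
7 ✓, 10 ✗, 14 ✓, 19 ✗
A ∩ B = {7, 14}

{7, 14}


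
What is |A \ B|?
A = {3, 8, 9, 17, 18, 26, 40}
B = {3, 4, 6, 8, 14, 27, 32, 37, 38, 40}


Set A = {3, 8, 9, 17, 18, 26, 40}
Set B = {3, 4, 6, 8, 14, 27, 32, 37, 38, 40}
A \ B = {9, 17, 18, 26}
|A \ B| = 4

4


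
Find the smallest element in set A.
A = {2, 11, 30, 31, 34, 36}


Set A = {2, 11, 30, 31, 34, 36}
Elements in ascending order: 2, 11, 30, 31, 34, 36
The smallest element is 2.

2


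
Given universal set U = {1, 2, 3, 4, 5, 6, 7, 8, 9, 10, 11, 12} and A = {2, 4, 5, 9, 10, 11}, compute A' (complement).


Universal set U = {1, 2, 3, 4, 5, 6, 7, 8, 9, 10, 11, 12}
Set A = {2, 4, 5, 9, 10, 11}
A' = U \ A = elements in U but not in A
Checking each element of U:
1 (not in A, include), 2 (in A, exclude), 3 (not in A, include), 4 (in A, exclude), 5 (in A, exclude), 6 (not in A, include), 7 (not in A, include), 8 (not in A, include), 9 (in A, exclude), 10 (in A, exclude), 11 (in A, exclude), 12 (not in A, include)
A' = {1, 3, 6, 7, 8, 12}

{1, 3, 6, 7, 8, 12}


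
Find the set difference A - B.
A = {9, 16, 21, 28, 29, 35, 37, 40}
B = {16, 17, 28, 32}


Set A = {9, 16, 21, 28, 29, 35, 37, 40}
Set B = {16, 17, 28, 32}
A \ B includes elements in A that are not in B.
Check each element of A:
9 (not in B, keep), 16 (in B, remove), 21 (not in B, keep), 28 (in B, remove), 29 (not in B, keep), 35 (not in B, keep), 37 (not in B, keep), 40 (not in B, keep)
A \ B = {9, 21, 29, 35, 37, 40}

{9, 21, 29, 35, 37, 40}


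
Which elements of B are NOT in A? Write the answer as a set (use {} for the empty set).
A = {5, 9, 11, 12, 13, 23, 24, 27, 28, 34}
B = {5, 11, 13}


Set A = {5, 9, 11, 12, 13, 23, 24, 27, 28, 34}
Set B = {5, 11, 13}
Check each element of B against A:
5 ∈ A, 11 ∈ A, 13 ∈ A
Elements of B not in A: {}

{}


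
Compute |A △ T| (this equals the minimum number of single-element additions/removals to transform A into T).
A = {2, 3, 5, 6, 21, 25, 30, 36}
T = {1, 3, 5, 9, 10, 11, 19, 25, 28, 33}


Set A = {2, 3, 5, 6, 21, 25, 30, 36}
Set T = {1, 3, 5, 9, 10, 11, 19, 25, 28, 33}
Elements to remove from A (in A, not in T): {2, 6, 21, 30, 36} → 5 removals
Elements to add to A (in T, not in A): {1, 9, 10, 11, 19, 28, 33} → 7 additions
Total edits = 5 + 7 = 12

12


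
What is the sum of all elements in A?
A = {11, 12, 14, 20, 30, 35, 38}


Set A = {11, 12, 14, 20, 30, 35, 38}
Sum = 11 + 12 + 14 + 20 + 30 + 35 + 38 = 160

160


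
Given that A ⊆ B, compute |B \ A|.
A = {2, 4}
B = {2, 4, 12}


Set A = {2, 4}, |A| = 2
Set B = {2, 4, 12}, |B| = 3
Since A ⊆ B: B \ A = {12}
|B| - |A| = 3 - 2 = 1

1


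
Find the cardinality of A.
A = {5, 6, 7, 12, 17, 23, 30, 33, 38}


Set A = {5, 6, 7, 12, 17, 23, 30, 33, 38}
Listing elements: 5, 6, 7, 12, 17, 23, 30, 33, 38
Counting: 9 elements
|A| = 9

9


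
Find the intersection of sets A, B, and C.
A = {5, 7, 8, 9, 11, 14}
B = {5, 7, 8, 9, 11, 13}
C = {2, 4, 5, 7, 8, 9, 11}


Set A = {5, 7, 8, 9, 11, 14}
Set B = {5, 7, 8, 9, 11, 13}
Set C = {2, 4, 5, 7, 8, 9, 11}
First, A ∩ B = {5, 7, 8, 9, 11}
Then, (A ∩ B) ∩ C = {5, 7, 8, 9, 11}

{5, 7, 8, 9, 11}


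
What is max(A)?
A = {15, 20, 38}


Set A = {15, 20, 38}
Elements in ascending order: 15, 20, 38
The largest element is 38.

38


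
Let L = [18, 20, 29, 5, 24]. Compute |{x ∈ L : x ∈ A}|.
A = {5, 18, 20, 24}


Set A = {5, 18, 20, 24}
Candidates: [18, 20, 29, 5, 24]
Check each candidate:
18 ∈ A, 20 ∈ A, 29 ∉ A, 5 ∈ A, 24 ∈ A
Count of candidates in A: 4

4


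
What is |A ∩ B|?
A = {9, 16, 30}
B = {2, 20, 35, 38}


Set A = {9, 16, 30}
Set B = {2, 20, 35, 38}
A ∩ B = {}
|A ∩ B| = 0

0


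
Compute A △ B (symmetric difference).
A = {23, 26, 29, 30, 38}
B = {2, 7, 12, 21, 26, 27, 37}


Set A = {23, 26, 29, 30, 38}
Set B = {2, 7, 12, 21, 26, 27, 37}
A △ B = (A \ B) ∪ (B \ A)
Elements in A but not B: {23, 29, 30, 38}
Elements in B but not A: {2, 7, 12, 21, 27, 37}
A △ B = {2, 7, 12, 21, 23, 27, 29, 30, 37, 38}

{2, 7, 12, 21, 23, 27, 29, 30, 37, 38}


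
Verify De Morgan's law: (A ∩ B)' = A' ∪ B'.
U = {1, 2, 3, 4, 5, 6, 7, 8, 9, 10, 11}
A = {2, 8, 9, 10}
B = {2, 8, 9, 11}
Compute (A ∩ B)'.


U = {1, 2, 3, 4, 5, 6, 7, 8, 9, 10, 11}
A = {2, 8, 9, 10}, B = {2, 8, 9, 11}
A ∩ B = {2, 8, 9}
(A ∩ B)' = U \ (A ∩ B) = {1, 3, 4, 5, 6, 7, 10, 11}
Verification via A' ∪ B': A' = {1, 3, 4, 5, 6, 7, 11}, B' = {1, 3, 4, 5, 6, 7, 10}
A' ∪ B' = {1, 3, 4, 5, 6, 7, 10, 11} ✓

{1, 3, 4, 5, 6, 7, 10, 11}


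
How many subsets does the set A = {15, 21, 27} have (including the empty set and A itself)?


Set A = {15, 21, 27}
|A| = 3
The power set P(A) contains all subsets of A.
|P(A)| = 2^|A| = 2^3 = 8

8


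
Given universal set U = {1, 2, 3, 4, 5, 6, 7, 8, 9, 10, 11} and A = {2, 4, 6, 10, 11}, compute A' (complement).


Universal set U = {1, 2, 3, 4, 5, 6, 7, 8, 9, 10, 11}
Set A = {2, 4, 6, 10, 11}
A' = U \ A = elements in U but not in A
Checking each element of U:
1 (not in A, include), 2 (in A, exclude), 3 (not in A, include), 4 (in A, exclude), 5 (not in A, include), 6 (in A, exclude), 7 (not in A, include), 8 (not in A, include), 9 (not in A, include), 10 (in A, exclude), 11 (in A, exclude)
A' = {1, 3, 5, 7, 8, 9}

{1, 3, 5, 7, 8, 9}


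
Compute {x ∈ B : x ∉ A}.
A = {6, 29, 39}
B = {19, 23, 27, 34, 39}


Set A = {6, 29, 39}
Set B = {19, 23, 27, 34, 39}
Check each element of B against A:
19 ∉ A (include), 23 ∉ A (include), 27 ∉ A (include), 34 ∉ A (include), 39 ∈ A
Elements of B not in A: {19, 23, 27, 34}

{19, 23, 27, 34}


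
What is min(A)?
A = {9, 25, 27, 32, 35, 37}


Set A = {9, 25, 27, 32, 35, 37}
Elements in ascending order: 9, 25, 27, 32, 35, 37
The smallest element is 9.

9


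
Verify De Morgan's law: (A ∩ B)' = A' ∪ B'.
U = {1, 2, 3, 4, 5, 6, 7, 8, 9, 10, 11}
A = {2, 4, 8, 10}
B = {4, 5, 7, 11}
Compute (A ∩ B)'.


U = {1, 2, 3, 4, 5, 6, 7, 8, 9, 10, 11}
A = {2, 4, 8, 10}, B = {4, 5, 7, 11}
A ∩ B = {4}
(A ∩ B)' = U \ (A ∩ B) = {1, 2, 3, 5, 6, 7, 8, 9, 10, 11}
Verification via A' ∪ B': A' = {1, 3, 5, 6, 7, 9, 11}, B' = {1, 2, 3, 6, 8, 9, 10}
A' ∪ B' = {1, 2, 3, 5, 6, 7, 8, 9, 10, 11} ✓

{1, 2, 3, 5, 6, 7, 8, 9, 10, 11}


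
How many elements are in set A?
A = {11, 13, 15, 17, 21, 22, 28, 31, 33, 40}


Set A = {11, 13, 15, 17, 21, 22, 28, 31, 33, 40}
Listing elements: 11, 13, 15, 17, 21, 22, 28, 31, 33, 40
Counting: 10 elements
|A| = 10

10


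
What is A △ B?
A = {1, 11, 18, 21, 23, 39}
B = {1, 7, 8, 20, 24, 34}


Set A = {1, 11, 18, 21, 23, 39}
Set B = {1, 7, 8, 20, 24, 34}
A △ B = (A \ B) ∪ (B \ A)
Elements in A but not B: {11, 18, 21, 23, 39}
Elements in B but not A: {7, 8, 20, 24, 34}
A △ B = {7, 8, 11, 18, 20, 21, 23, 24, 34, 39}

{7, 8, 11, 18, 20, 21, 23, 24, 34, 39}


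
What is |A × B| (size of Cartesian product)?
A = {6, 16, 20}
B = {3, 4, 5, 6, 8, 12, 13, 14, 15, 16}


Set A = {6, 16, 20} has 3 elements.
Set B = {3, 4, 5, 6, 8, 12, 13, 14, 15, 16} has 10 elements.
|A × B| = |A| × |B| = 3 × 10 = 30

30


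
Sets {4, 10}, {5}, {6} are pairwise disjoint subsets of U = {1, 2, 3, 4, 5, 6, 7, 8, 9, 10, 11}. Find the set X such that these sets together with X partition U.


U = {1, 2, 3, 4, 5, 6, 7, 8, 9, 10, 11}
Shown blocks: {4, 10}, {5}, {6}
A partition's blocks are pairwise disjoint and cover U, so the missing block = U \ (union of shown blocks).
Union of shown blocks: {4, 5, 6, 10}
Missing block = U \ (union) = {1, 2, 3, 7, 8, 9, 11}

{1, 2, 3, 7, 8, 9, 11}


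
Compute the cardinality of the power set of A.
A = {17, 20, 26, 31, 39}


Set A = {17, 20, 26, 31, 39}
|A| = 5
The power set P(A) contains all subsets of A.
|P(A)| = 2^|A| = 2^5 = 32

32


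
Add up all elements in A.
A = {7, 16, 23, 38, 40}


Set A = {7, 16, 23, 38, 40}
Sum = 7 + 16 + 23 + 38 + 40 = 124

124


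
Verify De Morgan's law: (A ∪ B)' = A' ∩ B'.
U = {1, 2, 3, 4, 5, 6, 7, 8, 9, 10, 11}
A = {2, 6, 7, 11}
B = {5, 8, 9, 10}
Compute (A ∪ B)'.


U = {1, 2, 3, 4, 5, 6, 7, 8, 9, 10, 11}
A = {2, 6, 7, 11}, B = {5, 8, 9, 10}
A ∪ B = {2, 5, 6, 7, 8, 9, 10, 11}
(A ∪ B)' = U \ (A ∪ B) = {1, 3, 4}
Verification via A' ∩ B': A' = {1, 3, 4, 5, 8, 9, 10}, B' = {1, 2, 3, 4, 6, 7, 11}
A' ∩ B' = {1, 3, 4} ✓

{1, 3, 4}


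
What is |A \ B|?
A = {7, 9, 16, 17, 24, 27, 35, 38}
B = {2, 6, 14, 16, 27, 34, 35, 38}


Set A = {7, 9, 16, 17, 24, 27, 35, 38}
Set B = {2, 6, 14, 16, 27, 34, 35, 38}
A \ B = {7, 9, 17, 24}
|A \ B| = 4

4


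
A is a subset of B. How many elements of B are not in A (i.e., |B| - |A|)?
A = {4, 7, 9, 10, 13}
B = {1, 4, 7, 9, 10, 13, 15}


Set A = {4, 7, 9, 10, 13}, |A| = 5
Set B = {1, 4, 7, 9, 10, 13, 15}, |B| = 7
Since A ⊆ B: B \ A = {1, 15}
|B| - |A| = 7 - 5 = 2

2


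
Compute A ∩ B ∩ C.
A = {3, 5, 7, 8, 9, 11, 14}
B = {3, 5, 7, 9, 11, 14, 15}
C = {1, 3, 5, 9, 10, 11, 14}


Set A = {3, 5, 7, 8, 9, 11, 14}
Set B = {3, 5, 7, 9, 11, 14, 15}
Set C = {1, 3, 5, 9, 10, 11, 14}
First, A ∩ B = {3, 5, 7, 9, 11, 14}
Then, (A ∩ B) ∩ C = {3, 5, 9, 11, 14}

{3, 5, 9, 11, 14}


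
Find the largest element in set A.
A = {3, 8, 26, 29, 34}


Set A = {3, 8, 26, 29, 34}
Elements in ascending order: 3, 8, 26, 29, 34
The largest element is 34.

34


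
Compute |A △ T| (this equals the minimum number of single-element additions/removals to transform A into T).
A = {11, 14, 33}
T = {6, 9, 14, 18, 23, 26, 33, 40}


Set A = {11, 14, 33}
Set T = {6, 9, 14, 18, 23, 26, 33, 40}
Elements to remove from A (in A, not in T): {11} → 1 removals
Elements to add to A (in T, not in A): {6, 9, 18, 23, 26, 40} → 6 additions
Total edits = 1 + 6 = 7

7


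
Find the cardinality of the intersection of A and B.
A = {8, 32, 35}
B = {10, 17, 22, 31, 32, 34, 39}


Set A = {8, 32, 35}
Set B = {10, 17, 22, 31, 32, 34, 39}
A ∩ B = {32}
|A ∩ B| = 1

1


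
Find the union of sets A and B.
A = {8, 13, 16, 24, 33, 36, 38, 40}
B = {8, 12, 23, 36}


Set A = {8, 13, 16, 24, 33, 36, 38, 40}
Set B = {8, 12, 23, 36}
A ∪ B includes all elements in either set.
Elements from A: {8, 13, 16, 24, 33, 36, 38, 40}
Elements from B not already included: {12, 23}
A ∪ B = {8, 12, 13, 16, 23, 24, 33, 36, 38, 40}

{8, 12, 13, 16, 23, 24, 33, 36, 38, 40}


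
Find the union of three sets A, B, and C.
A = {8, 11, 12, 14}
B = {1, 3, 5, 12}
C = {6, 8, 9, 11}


Set A = {8, 11, 12, 14}
Set B = {1, 3, 5, 12}
Set C = {6, 8, 9, 11}
First, A ∪ B = {1, 3, 5, 8, 11, 12, 14}
Then, (A ∪ B) ∪ C = {1, 3, 5, 6, 8, 9, 11, 12, 14}

{1, 3, 5, 6, 8, 9, 11, 12, 14}


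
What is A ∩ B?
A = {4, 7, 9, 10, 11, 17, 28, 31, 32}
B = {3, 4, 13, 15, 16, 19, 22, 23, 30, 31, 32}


Set A = {4, 7, 9, 10, 11, 17, 28, 31, 32}
Set B = {3, 4, 13, 15, 16, 19, 22, 23, 30, 31, 32}
A ∩ B includes only elements in both sets.
Check each element of A against B:
4 ✓, 7 ✗, 9 ✗, 10 ✗, 11 ✗, 17 ✗, 28 ✗, 31 ✓, 32 ✓
A ∩ B = {4, 31, 32}

{4, 31, 32}


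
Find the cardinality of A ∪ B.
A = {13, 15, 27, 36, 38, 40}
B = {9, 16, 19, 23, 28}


Set A = {13, 15, 27, 36, 38, 40}, |A| = 6
Set B = {9, 16, 19, 23, 28}, |B| = 5
A ∩ B = {}, |A ∩ B| = 0
|A ∪ B| = |A| + |B| - |A ∩ B| = 6 + 5 - 0 = 11

11


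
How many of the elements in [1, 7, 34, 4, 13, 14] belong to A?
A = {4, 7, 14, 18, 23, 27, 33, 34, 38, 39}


Set A = {4, 7, 14, 18, 23, 27, 33, 34, 38, 39}
Candidates: [1, 7, 34, 4, 13, 14]
Check each candidate:
1 ∉ A, 7 ∈ A, 34 ∈ A, 4 ∈ A, 13 ∉ A, 14 ∈ A
Count of candidates in A: 4

4


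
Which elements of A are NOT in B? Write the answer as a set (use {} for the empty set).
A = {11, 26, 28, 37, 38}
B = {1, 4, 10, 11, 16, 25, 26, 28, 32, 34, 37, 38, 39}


Set A = {11, 26, 28, 37, 38}
Set B = {1, 4, 10, 11, 16, 25, 26, 28, 32, 34, 37, 38, 39}
Check each element of A against B:
11 ∈ B, 26 ∈ B, 28 ∈ B, 37 ∈ B, 38 ∈ B
Elements of A not in B: {}

{}


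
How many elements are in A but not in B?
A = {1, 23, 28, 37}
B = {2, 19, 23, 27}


Set A = {1, 23, 28, 37}
Set B = {2, 19, 23, 27}
A \ B = {1, 28, 37}
|A \ B| = 3

3


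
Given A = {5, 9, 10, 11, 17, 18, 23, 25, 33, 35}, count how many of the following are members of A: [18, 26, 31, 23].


Set A = {5, 9, 10, 11, 17, 18, 23, 25, 33, 35}
Candidates: [18, 26, 31, 23]
Check each candidate:
18 ∈ A, 26 ∉ A, 31 ∉ A, 23 ∈ A
Count of candidates in A: 2

2


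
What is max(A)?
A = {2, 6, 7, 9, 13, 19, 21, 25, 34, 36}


Set A = {2, 6, 7, 9, 13, 19, 21, 25, 34, 36}
Elements in ascending order: 2, 6, 7, 9, 13, 19, 21, 25, 34, 36
The largest element is 36.

36


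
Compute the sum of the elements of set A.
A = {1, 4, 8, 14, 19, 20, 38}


Set A = {1, 4, 8, 14, 19, 20, 38}
Sum = 1 + 4 + 8 + 14 + 19 + 20 + 38 = 104

104


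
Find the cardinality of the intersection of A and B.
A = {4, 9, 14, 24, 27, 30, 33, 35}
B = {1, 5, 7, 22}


Set A = {4, 9, 14, 24, 27, 30, 33, 35}
Set B = {1, 5, 7, 22}
A ∩ B = {}
|A ∩ B| = 0

0


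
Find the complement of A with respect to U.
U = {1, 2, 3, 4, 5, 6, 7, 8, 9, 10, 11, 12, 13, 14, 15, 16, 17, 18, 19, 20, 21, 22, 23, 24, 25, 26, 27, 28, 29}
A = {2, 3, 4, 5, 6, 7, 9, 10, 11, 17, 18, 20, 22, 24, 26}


Universal set U = {1, 2, 3, 4, 5, 6, 7, 8, 9, 10, 11, 12, 13, 14, 15, 16, 17, 18, 19, 20, 21, 22, 23, 24, 25, 26, 27, 28, 29}
Set A = {2, 3, 4, 5, 6, 7, 9, 10, 11, 17, 18, 20, 22, 24, 26}
A' = U \ A = elements in U but not in A
Checking each element of U:
1 (not in A, include), 2 (in A, exclude), 3 (in A, exclude), 4 (in A, exclude), 5 (in A, exclude), 6 (in A, exclude), 7 (in A, exclude), 8 (not in A, include), 9 (in A, exclude), 10 (in A, exclude), 11 (in A, exclude), 12 (not in A, include), 13 (not in A, include), 14 (not in A, include), 15 (not in A, include), 16 (not in A, include), 17 (in A, exclude), 18 (in A, exclude), 19 (not in A, include), 20 (in A, exclude), 21 (not in A, include), 22 (in A, exclude), 23 (not in A, include), 24 (in A, exclude), 25 (not in A, include), 26 (in A, exclude), 27 (not in A, include), 28 (not in A, include), 29 (not in A, include)
A' = {1, 8, 12, 13, 14, 15, 16, 19, 21, 23, 25, 27, 28, 29}

{1, 8, 12, 13, 14, 15, 16, 19, 21, 23, 25, 27, 28, 29}


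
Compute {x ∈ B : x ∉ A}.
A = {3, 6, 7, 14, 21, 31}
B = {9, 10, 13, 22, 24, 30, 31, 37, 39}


Set A = {3, 6, 7, 14, 21, 31}
Set B = {9, 10, 13, 22, 24, 30, 31, 37, 39}
Check each element of B against A:
9 ∉ A (include), 10 ∉ A (include), 13 ∉ A (include), 22 ∉ A (include), 24 ∉ A (include), 30 ∉ A (include), 31 ∈ A, 37 ∉ A (include), 39 ∉ A (include)
Elements of B not in A: {9, 10, 13, 22, 24, 30, 37, 39}

{9, 10, 13, 22, 24, 30, 37, 39}


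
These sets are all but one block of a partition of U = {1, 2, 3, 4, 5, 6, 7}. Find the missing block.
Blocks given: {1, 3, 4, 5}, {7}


U = {1, 2, 3, 4, 5, 6, 7}
Shown blocks: {1, 3, 4, 5}, {7}
A partition's blocks are pairwise disjoint and cover U, so the missing block = U \ (union of shown blocks).
Union of shown blocks: {1, 3, 4, 5, 7}
Missing block = U \ (union) = {2, 6}

{2, 6}


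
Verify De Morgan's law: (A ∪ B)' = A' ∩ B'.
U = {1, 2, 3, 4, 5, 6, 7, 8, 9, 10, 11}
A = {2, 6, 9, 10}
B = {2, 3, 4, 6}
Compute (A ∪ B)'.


U = {1, 2, 3, 4, 5, 6, 7, 8, 9, 10, 11}
A = {2, 6, 9, 10}, B = {2, 3, 4, 6}
A ∪ B = {2, 3, 4, 6, 9, 10}
(A ∪ B)' = U \ (A ∪ B) = {1, 5, 7, 8, 11}
Verification via A' ∩ B': A' = {1, 3, 4, 5, 7, 8, 11}, B' = {1, 5, 7, 8, 9, 10, 11}
A' ∩ B' = {1, 5, 7, 8, 11} ✓

{1, 5, 7, 8, 11}


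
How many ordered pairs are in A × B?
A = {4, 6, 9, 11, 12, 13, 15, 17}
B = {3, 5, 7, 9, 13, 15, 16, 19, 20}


Set A = {4, 6, 9, 11, 12, 13, 15, 17} has 8 elements.
Set B = {3, 5, 7, 9, 13, 15, 16, 19, 20} has 9 elements.
|A × B| = |A| × |B| = 8 × 9 = 72

72


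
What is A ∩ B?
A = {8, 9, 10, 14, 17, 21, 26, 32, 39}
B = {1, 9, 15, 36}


Set A = {8, 9, 10, 14, 17, 21, 26, 32, 39}
Set B = {1, 9, 15, 36}
A ∩ B includes only elements in both sets.
Check each element of A against B:
8 ✗, 9 ✓, 10 ✗, 14 ✗, 17 ✗, 21 ✗, 26 ✗, 32 ✗, 39 ✗
A ∩ B = {9}

{9}


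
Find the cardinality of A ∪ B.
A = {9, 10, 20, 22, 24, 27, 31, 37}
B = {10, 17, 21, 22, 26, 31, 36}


Set A = {9, 10, 20, 22, 24, 27, 31, 37}, |A| = 8
Set B = {10, 17, 21, 22, 26, 31, 36}, |B| = 7
A ∩ B = {10, 22, 31}, |A ∩ B| = 3
|A ∪ B| = |A| + |B| - |A ∩ B| = 8 + 7 - 3 = 12

12


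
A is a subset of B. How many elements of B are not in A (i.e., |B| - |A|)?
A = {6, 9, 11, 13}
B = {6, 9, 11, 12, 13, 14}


Set A = {6, 9, 11, 13}, |A| = 4
Set B = {6, 9, 11, 12, 13, 14}, |B| = 6
Since A ⊆ B: B \ A = {12, 14}
|B| - |A| = 6 - 4 = 2

2


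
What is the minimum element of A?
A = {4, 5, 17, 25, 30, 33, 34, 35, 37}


Set A = {4, 5, 17, 25, 30, 33, 34, 35, 37}
Elements in ascending order: 4, 5, 17, 25, 30, 33, 34, 35, 37
The smallest element is 4.

4


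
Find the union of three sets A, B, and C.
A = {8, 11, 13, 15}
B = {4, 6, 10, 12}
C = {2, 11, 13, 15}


Set A = {8, 11, 13, 15}
Set B = {4, 6, 10, 12}
Set C = {2, 11, 13, 15}
First, A ∪ B = {4, 6, 8, 10, 11, 12, 13, 15}
Then, (A ∪ B) ∪ C = {2, 4, 6, 8, 10, 11, 12, 13, 15}

{2, 4, 6, 8, 10, 11, 12, 13, 15}


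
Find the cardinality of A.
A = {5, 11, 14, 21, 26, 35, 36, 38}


Set A = {5, 11, 14, 21, 26, 35, 36, 38}
Listing elements: 5, 11, 14, 21, 26, 35, 36, 38
Counting: 8 elements
|A| = 8

8


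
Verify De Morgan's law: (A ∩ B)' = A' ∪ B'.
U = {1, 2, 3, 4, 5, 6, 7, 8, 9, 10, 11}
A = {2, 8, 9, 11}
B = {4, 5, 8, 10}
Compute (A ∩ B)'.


U = {1, 2, 3, 4, 5, 6, 7, 8, 9, 10, 11}
A = {2, 8, 9, 11}, B = {4, 5, 8, 10}
A ∩ B = {8}
(A ∩ B)' = U \ (A ∩ B) = {1, 2, 3, 4, 5, 6, 7, 9, 10, 11}
Verification via A' ∪ B': A' = {1, 3, 4, 5, 6, 7, 10}, B' = {1, 2, 3, 6, 7, 9, 11}
A' ∪ B' = {1, 2, 3, 4, 5, 6, 7, 9, 10, 11} ✓

{1, 2, 3, 4, 5, 6, 7, 9, 10, 11}


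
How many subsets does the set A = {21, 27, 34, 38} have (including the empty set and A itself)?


Set A = {21, 27, 34, 38}
|A| = 4
The power set P(A) contains all subsets of A.
|P(A)| = 2^|A| = 2^4 = 16

16


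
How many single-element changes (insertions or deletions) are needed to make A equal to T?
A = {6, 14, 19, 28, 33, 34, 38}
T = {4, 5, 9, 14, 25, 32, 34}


Set A = {6, 14, 19, 28, 33, 34, 38}
Set T = {4, 5, 9, 14, 25, 32, 34}
Elements to remove from A (in A, not in T): {6, 19, 28, 33, 38} → 5 removals
Elements to add to A (in T, not in A): {4, 5, 9, 25, 32} → 5 additions
Total edits = 5 + 5 = 10

10


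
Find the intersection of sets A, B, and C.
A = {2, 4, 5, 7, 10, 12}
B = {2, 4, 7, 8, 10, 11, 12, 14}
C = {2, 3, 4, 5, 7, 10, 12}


Set A = {2, 4, 5, 7, 10, 12}
Set B = {2, 4, 7, 8, 10, 11, 12, 14}
Set C = {2, 3, 4, 5, 7, 10, 12}
First, A ∩ B = {2, 4, 7, 10, 12}
Then, (A ∩ B) ∩ C = {2, 4, 7, 10, 12}

{2, 4, 7, 10, 12}


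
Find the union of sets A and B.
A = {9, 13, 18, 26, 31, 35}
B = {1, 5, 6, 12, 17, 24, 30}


Set A = {9, 13, 18, 26, 31, 35}
Set B = {1, 5, 6, 12, 17, 24, 30}
A ∪ B includes all elements in either set.
Elements from A: {9, 13, 18, 26, 31, 35}
Elements from B not already included: {1, 5, 6, 12, 17, 24, 30}
A ∪ B = {1, 5, 6, 9, 12, 13, 17, 18, 24, 26, 30, 31, 35}

{1, 5, 6, 9, 12, 13, 17, 18, 24, 26, 30, 31, 35}


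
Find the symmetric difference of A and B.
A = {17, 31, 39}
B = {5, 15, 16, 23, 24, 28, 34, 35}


Set A = {17, 31, 39}
Set B = {5, 15, 16, 23, 24, 28, 34, 35}
A △ B = (A \ B) ∪ (B \ A)
Elements in A but not B: {17, 31, 39}
Elements in B but not A: {5, 15, 16, 23, 24, 28, 34, 35}
A △ B = {5, 15, 16, 17, 23, 24, 28, 31, 34, 35, 39}

{5, 15, 16, 17, 23, 24, 28, 31, 34, 35, 39}


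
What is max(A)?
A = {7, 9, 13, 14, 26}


Set A = {7, 9, 13, 14, 26}
Elements in ascending order: 7, 9, 13, 14, 26
The largest element is 26.

26


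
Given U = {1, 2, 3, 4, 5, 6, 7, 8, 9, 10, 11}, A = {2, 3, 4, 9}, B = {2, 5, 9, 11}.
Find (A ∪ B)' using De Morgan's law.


U = {1, 2, 3, 4, 5, 6, 7, 8, 9, 10, 11}
A = {2, 3, 4, 9}, B = {2, 5, 9, 11}
A ∪ B = {2, 3, 4, 5, 9, 11}
(A ∪ B)' = U \ (A ∪ B) = {1, 6, 7, 8, 10}
Verification via A' ∩ B': A' = {1, 5, 6, 7, 8, 10, 11}, B' = {1, 3, 4, 6, 7, 8, 10}
A' ∩ B' = {1, 6, 7, 8, 10} ✓

{1, 6, 7, 8, 10}


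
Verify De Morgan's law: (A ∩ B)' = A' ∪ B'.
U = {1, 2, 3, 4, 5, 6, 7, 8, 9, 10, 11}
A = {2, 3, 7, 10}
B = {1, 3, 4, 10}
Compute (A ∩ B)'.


U = {1, 2, 3, 4, 5, 6, 7, 8, 9, 10, 11}
A = {2, 3, 7, 10}, B = {1, 3, 4, 10}
A ∩ B = {3, 10}
(A ∩ B)' = U \ (A ∩ B) = {1, 2, 4, 5, 6, 7, 8, 9, 11}
Verification via A' ∪ B': A' = {1, 4, 5, 6, 8, 9, 11}, B' = {2, 5, 6, 7, 8, 9, 11}
A' ∪ B' = {1, 2, 4, 5, 6, 7, 8, 9, 11} ✓

{1, 2, 4, 5, 6, 7, 8, 9, 11}


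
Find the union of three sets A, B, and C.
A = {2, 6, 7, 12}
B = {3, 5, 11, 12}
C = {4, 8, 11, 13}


Set A = {2, 6, 7, 12}
Set B = {3, 5, 11, 12}
Set C = {4, 8, 11, 13}
First, A ∪ B = {2, 3, 5, 6, 7, 11, 12}
Then, (A ∪ B) ∪ C = {2, 3, 4, 5, 6, 7, 8, 11, 12, 13}

{2, 3, 4, 5, 6, 7, 8, 11, 12, 13}


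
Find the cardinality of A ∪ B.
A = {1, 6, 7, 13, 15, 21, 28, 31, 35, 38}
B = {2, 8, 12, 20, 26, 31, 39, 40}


Set A = {1, 6, 7, 13, 15, 21, 28, 31, 35, 38}, |A| = 10
Set B = {2, 8, 12, 20, 26, 31, 39, 40}, |B| = 8
A ∩ B = {31}, |A ∩ B| = 1
|A ∪ B| = |A| + |B| - |A ∩ B| = 10 + 8 - 1 = 17

17


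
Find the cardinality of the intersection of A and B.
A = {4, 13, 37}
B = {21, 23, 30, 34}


Set A = {4, 13, 37}
Set B = {21, 23, 30, 34}
A ∩ B = {}
|A ∩ B| = 0

0


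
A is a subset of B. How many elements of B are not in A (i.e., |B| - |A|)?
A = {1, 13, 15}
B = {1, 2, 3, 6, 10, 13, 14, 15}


Set A = {1, 13, 15}, |A| = 3
Set B = {1, 2, 3, 6, 10, 13, 14, 15}, |B| = 8
Since A ⊆ B: B \ A = {2, 3, 6, 10, 14}
|B| - |A| = 8 - 3 = 5

5


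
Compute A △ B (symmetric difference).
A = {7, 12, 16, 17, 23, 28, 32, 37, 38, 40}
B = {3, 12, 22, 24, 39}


Set A = {7, 12, 16, 17, 23, 28, 32, 37, 38, 40}
Set B = {3, 12, 22, 24, 39}
A △ B = (A \ B) ∪ (B \ A)
Elements in A but not B: {7, 16, 17, 23, 28, 32, 37, 38, 40}
Elements in B but not A: {3, 22, 24, 39}
A △ B = {3, 7, 16, 17, 22, 23, 24, 28, 32, 37, 38, 39, 40}

{3, 7, 16, 17, 22, 23, 24, 28, 32, 37, 38, 39, 40}


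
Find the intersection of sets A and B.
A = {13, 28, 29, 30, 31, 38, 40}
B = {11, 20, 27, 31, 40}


Set A = {13, 28, 29, 30, 31, 38, 40}
Set B = {11, 20, 27, 31, 40}
A ∩ B includes only elements in both sets.
Check each element of A against B:
13 ✗, 28 ✗, 29 ✗, 30 ✗, 31 ✓, 38 ✗, 40 ✓
A ∩ B = {31, 40}

{31, 40}


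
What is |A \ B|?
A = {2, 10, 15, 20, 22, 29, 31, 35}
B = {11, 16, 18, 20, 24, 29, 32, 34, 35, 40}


Set A = {2, 10, 15, 20, 22, 29, 31, 35}
Set B = {11, 16, 18, 20, 24, 29, 32, 34, 35, 40}
A \ B = {2, 10, 15, 22, 31}
|A \ B| = 5

5


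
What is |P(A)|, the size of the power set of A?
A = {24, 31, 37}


Set A = {24, 31, 37}
|A| = 3
The power set P(A) contains all subsets of A.
|P(A)| = 2^|A| = 2^3 = 8

8


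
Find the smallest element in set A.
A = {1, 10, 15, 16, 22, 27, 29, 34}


Set A = {1, 10, 15, 16, 22, 27, 29, 34}
Elements in ascending order: 1, 10, 15, 16, 22, 27, 29, 34
The smallest element is 1.

1


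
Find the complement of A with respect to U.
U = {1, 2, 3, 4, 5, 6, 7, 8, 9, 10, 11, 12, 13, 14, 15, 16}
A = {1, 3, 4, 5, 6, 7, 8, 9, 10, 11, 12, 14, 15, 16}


Universal set U = {1, 2, 3, 4, 5, 6, 7, 8, 9, 10, 11, 12, 13, 14, 15, 16}
Set A = {1, 3, 4, 5, 6, 7, 8, 9, 10, 11, 12, 14, 15, 16}
A' = U \ A = elements in U but not in A
Checking each element of U:
1 (in A, exclude), 2 (not in A, include), 3 (in A, exclude), 4 (in A, exclude), 5 (in A, exclude), 6 (in A, exclude), 7 (in A, exclude), 8 (in A, exclude), 9 (in A, exclude), 10 (in A, exclude), 11 (in A, exclude), 12 (in A, exclude), 13 (not in A, include), 14 (in A, exclude), 15 (in A, exclude), 16 (in A, exclude)
A' = {2, 13}

{2, 13}


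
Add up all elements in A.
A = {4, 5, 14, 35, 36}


Set A = {4, 5, 14, 35, 36}
Sum = 4 + 5 + 14 + 35 + 36 = 94

94


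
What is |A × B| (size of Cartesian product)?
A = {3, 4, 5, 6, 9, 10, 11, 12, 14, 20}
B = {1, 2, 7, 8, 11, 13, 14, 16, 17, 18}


Set A = {3, 4, 5, 6, 9, 10, 11, 12, 14, 20} has 10 elements.
Set B = {1, 2, 7, 8, 11, 13, 14, 16, 17, 18} has 10 elements.
|A × B| = |A| × |B| = 10 × 10 = 100

100


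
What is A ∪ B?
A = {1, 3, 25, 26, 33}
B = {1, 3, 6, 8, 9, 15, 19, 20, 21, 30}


Set A = {1, 3, 25, 26, 33}
Set B = {1, 3, 6, 8, 9, 15, 19, 20, 21, 30}
A ∪ B includes all elements in either set.
Elements from A: {1, 3, 25, 26, 33}
Elements from B not already included: {6, 8, 9, 15, 19, 20, 21, 30}
A ∪ B = {1, 3, 6, 8, 9, 15, 19, 20, 21, 25, 26, 30, 33}

{1, 3, 6, 8, 9, 15, 19, 20, 21, 25, 26, 30, 33}


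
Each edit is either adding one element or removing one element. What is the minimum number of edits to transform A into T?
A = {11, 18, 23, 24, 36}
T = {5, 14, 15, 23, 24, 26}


Set A = {11, 18, 23, 24, 36}
Set T = {5, 14, 15, 23, 24, 26}
Elements to remove from A (in A, not in T): {11, 18, 36} → 3 removals
Elements to add to A (in T, not in A): {5, 14, 15, 26} → 4 additions
Total edits = 3 + 4 = 7

7


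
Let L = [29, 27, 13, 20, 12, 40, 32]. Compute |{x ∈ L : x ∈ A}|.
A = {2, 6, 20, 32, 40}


Set A = {2, 6, 20, 32, 40}
Candidates: [29, 27, 13, 20, 12, 40, 32]
Check each candidate:
29 ∉ A, 27 ∉ A, 13 ∉ A, 20 ∈ A, 12 ∉ A, 40 ∈ A, 32 ∈ A
Count of candidates in A: 3

3


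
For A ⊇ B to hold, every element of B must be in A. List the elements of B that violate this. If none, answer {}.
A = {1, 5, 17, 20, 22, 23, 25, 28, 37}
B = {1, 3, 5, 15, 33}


Set A = {1, 5, 17, 20, 22, 23, 25, 28, 37}
Set B = {1, 3, 5, 15, 33}
Check each element of B against A:
1 ∈ A, 3 ∉ A (include), 5 ∈ A, 15 ∉ A (include), 33 ∉ A (include)
Elements of B not in A: {3, 15, 33}

{3, 15, 33}


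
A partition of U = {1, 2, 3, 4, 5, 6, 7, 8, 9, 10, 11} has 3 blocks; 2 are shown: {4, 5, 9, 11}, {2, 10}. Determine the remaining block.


U = {1, 2, 3, 4, 5, 6, 7, 8, 9, 10, 11}
Shown blocks: {4, 5, 9, 11}, {2, 10}
A partition's blocks are pairwise disjoint and cover U, so the missing block = U \ (union of shown blocks).
Union of shown blocks: {2, 4, 5, 9, 10, 11}
Missing block = U \ (union) = {1, 3, 6, 7, 8}

{1, 3, 6, 7, 8}


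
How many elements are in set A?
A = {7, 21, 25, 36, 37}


Set A = {7, 21, 25, 36, 37}
Listing elements: 7, 21, 25, 36, 37
Counting: 5 elements
|A| = 5

5


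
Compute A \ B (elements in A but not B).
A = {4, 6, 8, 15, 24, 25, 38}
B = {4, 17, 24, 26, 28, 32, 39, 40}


Set A = {4, 6, 8, 15, 24, 25, 38}
Set B = {4, 17, 24, 26, 28, 32, 39, 40}
A \ B includes elements in A that are not in B.
Check each element of A:
4 (in B, remove), 6 (not in B, keep), 8 (not in B, keep), 15 (not in B, keep), 24 (in B, remove), 25 (not in B, keep), 38 (not in B, keep)
A \ B = {6, 8, 15, 25, 38}

{6, 8, 15, 25, 38}


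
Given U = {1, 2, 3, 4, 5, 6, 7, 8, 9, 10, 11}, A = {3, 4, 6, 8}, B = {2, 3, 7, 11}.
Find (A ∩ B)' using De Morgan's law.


U = {1, 2, 3, 4, 5, 6, 7, 8, 9, 10, 11}
A = {3, 4, 6, 8}, B = {2, 3, 7, 11}
A ∩ B = {3}
(A ∩ B)' = U \ (A ∩ B) = {1, 2, 4, 5, 6, 7, 8, 9, 10, 11}
Verification via A' ∪ B': A' = {1, 2, 5, 7, 9, 10, 11}, B' = {1, 4, 5, 6, 8, 9, 10}
A' ∪ B' = {1, 2, 4, 5, 6, 7, 8, 9, 10, 11} ✓

{1, 2, 4, 5, 6, 7, 8, 9, 10, 11}


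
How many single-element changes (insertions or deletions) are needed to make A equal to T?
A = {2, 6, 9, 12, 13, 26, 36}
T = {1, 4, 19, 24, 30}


Set A = {2, 6, 9, 12, 13, 26, 36}
Set T = {1, 4, 19, 24, 30}
Elements to remove from A (in A, not in T): {2, 6, 9, 12, 13, 26, 36} → 7 removals
Elements to add to A (in T, not in A): {1, 4, 19, 24, 30} → 5 additions
Total edits = 7 + 5 = 12

12


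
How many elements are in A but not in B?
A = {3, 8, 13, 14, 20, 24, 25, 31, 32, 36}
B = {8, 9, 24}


Set A = {3, 8, 13, 14, 20, 24, 25, 31, 32, 36}
Set B = {8, 9, 24}
A \ B = {3, 13, 14, 20, 25, 31, 32, 36}
|A \ B| = 8

8


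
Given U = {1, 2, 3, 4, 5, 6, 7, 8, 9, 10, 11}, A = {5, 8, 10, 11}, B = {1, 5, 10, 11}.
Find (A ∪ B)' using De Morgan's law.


U = {1, 2, 3, 4, 5, 6, 7, 8, 9, 10, 11}
A = {5, 8, 10, 11}, B = {1, 5, 10, 11}
A ∪ B = {1, 5, 8, 10, 11}
(A ∪ B)' = U \ (A ∪ B) = {2, 3, 4, 6, 7, 9}
Verification via A' ∩ B': A' = {1, 2, 3, 4, 6, 7, 9}, B' = {2, 3, 4, 6, 7, 8, 9}
A' ∩ B' = {2, 3, 4, 6, 7, 9} ✓

{2, 3, 4, 6, 7, 9}


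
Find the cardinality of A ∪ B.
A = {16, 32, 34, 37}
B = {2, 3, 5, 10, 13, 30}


Set A = {16, 32, 34, 37}, |A| = 4
Set B = {2, 3, 5, 10, 13, 30}, |B| = 6
A ∩ B = {}, |A ∩ B| = 0
|A ∪ B| = |A| + |B| - |A ∩ B| = 4 + 6 - 0 = 10

10


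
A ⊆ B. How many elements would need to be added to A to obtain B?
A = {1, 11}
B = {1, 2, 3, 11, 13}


Set A = {1, 11}, |A| = 2
Set B = {1, 2, 3, 11, 13}, |B| = 5
Since A ⊆ B: B \ A = {2, 3, 13}
|B| - |A| = 5 - 2 = 3

3


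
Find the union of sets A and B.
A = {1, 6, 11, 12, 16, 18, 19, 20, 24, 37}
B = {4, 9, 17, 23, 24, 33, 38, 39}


Set A = {1, 6, 11, 12, 16, 18, 19, 20, 24, 37}
Set B = {4, 9, 17, 23, 24, 33, 38, 39}
A ∪ B includes all elements in either set.
Elements from A: {1, 6, 11, 12, 16, 18, 19, 20, 24, 37}
Elements from B not already included: {4, 9, 17, 23, 33, 38, 39}
A ∪ B = {1, 4, 6, 9, 11, 12, 16, 17, 18, 19, 20, 23, 24, 33, 37, 38, 39}

{1, 4, 6, 9, 11, 12, 16, 17, 18, 19, 20, 23, 24, 33, 37, 38, 39}


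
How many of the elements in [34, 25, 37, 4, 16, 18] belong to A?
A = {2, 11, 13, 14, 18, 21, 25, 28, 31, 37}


Set A = {2, 11, 13, 14, 18, 21, 25, 28, 31, 37}
Candidates: [34, 25, 37, 4, 16, 18]
Check each candidate:
34 ∉ A, 25 ∈ A, 37 ∈ A, 4 ∉ A, 16 ∉ A, 18 ∈ A
Count of candidates in A: 3

3


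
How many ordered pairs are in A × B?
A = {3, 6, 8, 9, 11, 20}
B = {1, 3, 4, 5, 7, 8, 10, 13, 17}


Set A = {3, 6, 8, 9, 11, 20} has 6 elements.
Set B = {1, 3, 4, 5, 7, 8, 10, 13, 17} has 9 elements.
|A × B| = |A| × |B| = 6 × 9 = 54

54


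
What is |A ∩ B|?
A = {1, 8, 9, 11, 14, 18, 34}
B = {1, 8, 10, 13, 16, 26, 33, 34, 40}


Set A = {1, 8, 9, 11, 14, 18, 34}
Set B = {1, 8, 10, 13, 16, 26, 33, 34, 40}
A ∩ B = {1, 8, 34}
|A ∩ B| = 3

3


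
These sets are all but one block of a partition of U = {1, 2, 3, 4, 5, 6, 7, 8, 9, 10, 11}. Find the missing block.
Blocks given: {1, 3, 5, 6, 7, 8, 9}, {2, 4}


U = {1, 2, 3, 4, 5, 6, 7, 8, 9, 10, 11}
Shown blocks: {1, 3, 5, 6, 7, 8, 9}, {2, 4}
A partition's blocks are pairwise disjoint and cover U, so the missing block = U \ (union of shown blocks).
Union of shown blocks: {1, 2, 3, 4, 5, 6, 7, 8, 9}
Missing block = U \ (union) = {10, 11}

{10, 11}


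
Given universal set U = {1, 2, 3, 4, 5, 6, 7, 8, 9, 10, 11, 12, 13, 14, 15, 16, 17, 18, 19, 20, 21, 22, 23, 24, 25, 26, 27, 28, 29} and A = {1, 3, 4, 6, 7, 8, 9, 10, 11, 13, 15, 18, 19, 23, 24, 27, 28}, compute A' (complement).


Universal set U = {1, 2, 3, 4, 5, 6, 7, 8, 9, 10, 11, 12, 13, 14, 15, 16, 17, 18, 19, 20, 21, 22, 23, 24, 25, 26, 27, 28, 29}
Set A = {1, 3, 4, 6, 7, 8, 9, 10, 11, 13, 15, 18, 19, 23, 24, 27, 28}
A' = U \ A = elements in U but not in A
Checking each element of U:
1 (in A, exclude), 2 (not in A, include), 3 (in A, exclude), 4 (in A, exclude), 5 (not in A, include), 6 (in A, exclude), 7 (in A, exclude), 8 (in A, exclude), 9 (in A, exclude), 10 (in A, exclude), 11 (in A, exclude), 12 (not in A, include), 13 (in A, exclude), 14 (not in A, include), 15 (in A, exclude), 16 (not in A, include), 17 (not in A, include), 18 (in A, exclude), 19 (in A, exclude), 20 (not in A, include), 21 (not in A, include), 22 (not in A, include), 23 (in A, exclude), 24 (in A, exclude), 25 (not in A, include), 26 (not in A, include), 27 (in A, exclude), 28 (in A, exclude), 29 (not in A, include)
A' = {2, 5, 12, 14, 16, 17, 20, 21, 22, 25, 26, 29}

{2, 5, 12, 14, 16, 17, 20, 21, 22, 25, 26, 29}


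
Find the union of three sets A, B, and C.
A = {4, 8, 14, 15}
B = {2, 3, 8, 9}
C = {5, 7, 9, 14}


Set A = {4, 8, 14, 15}
Set B = {2, 3, 8, 9}
Set C = {5, 7, 9, 14}
First, A ∪ B = {2, 3, 4, 8, 9, 14, 15}
Then, (A ∪ B) ∪ C = {2, 3, 4, 5, 7, 8, 9, 14, 15}

{2, 3, 4, 5, 7, 8, 9, 14, 15}


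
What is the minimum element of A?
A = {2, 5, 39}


Set A = {2, 5, 39}
Elements in ascending order: 2, 5, 39
The smallest element is 2.

2


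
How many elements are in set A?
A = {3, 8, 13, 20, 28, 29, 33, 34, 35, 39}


Set A = {3, 8, 13, 20, 28, 29, 33, 34, 35, 39}
Listing elements: 3, 8, 13, 20, 28, 29, 33, 34, 35, 39
Counting: 10 elements
|A| = 10

10


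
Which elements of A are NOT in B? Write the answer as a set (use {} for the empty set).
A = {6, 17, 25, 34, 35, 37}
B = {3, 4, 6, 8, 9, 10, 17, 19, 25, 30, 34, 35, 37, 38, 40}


Set A = {6, 17, 25, 34, 35, 37}
Set B = {3, 4, 6, 8, 9, 10, 17, 19, 25, 30, 34, 35, 37, 38, 40}
Check each element of A against B:
6 ∈ B, 17 ∈ B, 25 ∈ B, 34 ∈ B, 35 ∈ B, 37 ∈ B
Elements of A not in B: {}

{}


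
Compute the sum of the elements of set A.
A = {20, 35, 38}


Set A = {20, 35, 38}
Sum = 20 + 35 + 38 = 93

93


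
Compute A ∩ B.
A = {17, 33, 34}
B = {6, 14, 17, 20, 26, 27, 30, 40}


Set A = {17, 33, 34}
Set B = {6, 14, 17, 20, 26, 27, 30, 40}
A ∩ B includes only elements in both sets.
Check each element of A against B:
17 ✓, 33 ✗, 34 ✗
A ∩ B = {17}

{17}


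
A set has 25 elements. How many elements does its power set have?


The set has 25 elements.
The power set contains all possible subsets.
|P(A)| = 2^|A| = 2^25 = 33554432

33554432


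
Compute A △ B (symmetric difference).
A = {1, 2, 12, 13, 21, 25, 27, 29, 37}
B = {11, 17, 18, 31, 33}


Set A = {1, 2, 12, 13, 21, 25, 27, 29, 37}
Set B = {11, 17, 18, 31, 33}
A △ B = (A \ B) ∪ (B \ A)
Elements in A but not B: {1, 2, 12, 13, 21, 25, 27, 29, 37}
Elements in B but not A: {11, 17, 18, 31, 33}
A △ B = {1, 2, 11, 12, 13, 17, 18, 21, 25, 27, 29, 31, 33, 37}

{1, 2, 11, 12, 13, 17, 18, 21, 25, 27, 29, 31, 33, 37}


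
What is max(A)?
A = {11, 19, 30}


Set A = {11, 19, 30}
Elements in ascending order: 11, 19, 30
The largest element is 30.

30


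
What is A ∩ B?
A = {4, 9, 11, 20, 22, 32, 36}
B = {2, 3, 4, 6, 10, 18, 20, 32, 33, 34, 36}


Set A = {4, 9, 11, 20, 22, 32, 36}
Set B = {2, 3, 4, 6, 10, 18, 20, 32, 33, 34, 36}
A ∩ B includes only elements in both sets.
Check each element of A against B:
4 ✓, 9 ✗, 11 ✗, 20 ✓, 22 ✗, 32 ✓, 36 ✓
A ∩ B = {4, 20, 32, 36}

{4, 20, 32, 36}


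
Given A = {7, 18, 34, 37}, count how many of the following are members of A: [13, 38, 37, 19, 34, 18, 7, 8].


Set A = {7, 18, 34, 37}
Candidates: [13, 38, 37, 19, 34, 18, 7, 8]
Check each candidate:
13 ∉ A, 38 ∉ A, 37 ∈ A, 19 ∉ A, 34 ∈ A, 18 ∈ A, 7 ∈ A, 8 ∉ A
Count of candidates in A: 4

4


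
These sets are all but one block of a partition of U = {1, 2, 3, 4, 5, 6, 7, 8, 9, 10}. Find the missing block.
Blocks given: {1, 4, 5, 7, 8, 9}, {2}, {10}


U = {1, 2, 3, 4, 5, 6, 7, 8, 9, 10}
Shown blocks: {1, 4, 5, 7, 8, 9}, {2}, {10}
A partition's blocks are pairwise disjoint and cover U, so the missing block = U \ (union of shown blocks).
Union of shown blocks: {1, 2, 4, 5, 7, 8, 9, 10}
Missing block = U \ (union) = {3, 6}

{3, 6}


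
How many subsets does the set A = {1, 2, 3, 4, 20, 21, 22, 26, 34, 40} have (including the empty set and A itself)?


Set A = {1, 2, 3, 4, 20, 21, 22, 26, 34, 40}
|A| = 10
The power set P(A) contains all subsets of A.
|P(A)| = 2^|A| = 2^10 = 1024

1024


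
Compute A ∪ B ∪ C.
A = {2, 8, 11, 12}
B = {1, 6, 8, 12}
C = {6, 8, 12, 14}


Set A = {2, 8, 11, 12}
Set B = {1, 6, 8, 12}
Set C = {6, 8, 12, 14}
First, A ∪ B = {1, 2, 6, 8, 11, 12}
Then, (A ∪ B) ∪ C = {1, 2, 6, 8, 11, 12, 14}

{1, 2, 6, 8, 11, 12, 14}


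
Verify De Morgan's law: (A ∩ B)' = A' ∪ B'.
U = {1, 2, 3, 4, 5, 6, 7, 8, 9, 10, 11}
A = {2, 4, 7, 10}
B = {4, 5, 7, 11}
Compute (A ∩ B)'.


U = {1, 2, 3, 4, 5, 6, 7, 8, 9, 10, 11}
A = {2, 4, 7, 10}, B = {4, 5, 7, 11}
A ∩ B = {4, 7}
(A ∩ B)' = U \ (A ∩ B) = {1, 2, 3, 5, 6, 8, 9, 10, 11}
Verification via A' ∪ B': A' = {1, 3, 5, 6, 8, 9, 11}, B' = {1, 2, 3, 6, 8, 9, 10}
A' ∪ B' = {1, 2, 3, 5, 6, 8, 9, 10, 11} ✓

{1, 2, 3, 5, 6, 8, 9, 10, 11}


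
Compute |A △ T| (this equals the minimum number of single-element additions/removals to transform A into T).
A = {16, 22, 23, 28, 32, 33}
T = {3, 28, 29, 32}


Set A = {16, 22, 23, 28, 32, 33}
Set T = {3, 28, 29, 32}
Elements to remove from A (in A, not in T): {16, 22, 23, 33} → 4 removals
Elements to add to A (in T, not in A): {3, 29} → 2 additions
Total edits = 4 + 2 = 6

6


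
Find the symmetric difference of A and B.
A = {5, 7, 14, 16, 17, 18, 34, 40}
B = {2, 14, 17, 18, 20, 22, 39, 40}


Set A = {5, 7, 14, 16, 17, 18, 34, 40}
Set B = {2, 14, 17, 18, 20, 22, 39, 40}
A △ B = (A \ B) ∪ (B \ A)
Elements in A but not B: {5, 7, 16, 34}
Elements in B but not A: {2, 20, 22, 39}
A △ B = {2, 5, 7, 16, 20, 22, 34, 39}

{2, 5, 7, 16, 20, 22, 34, 39}


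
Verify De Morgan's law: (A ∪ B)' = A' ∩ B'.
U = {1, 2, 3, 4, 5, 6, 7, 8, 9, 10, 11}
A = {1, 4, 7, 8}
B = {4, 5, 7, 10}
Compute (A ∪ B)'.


U = {1, 2, 3, 4, 5, 6, 7, 8, 9, 10, 11}
A = {1, 4, 7, 8}, B = {4, 5, 7, 10}
A ∪ B = {1, 4, 5, 7, 8, 10}
(A ∪ B)' = U \ (A ∪ B) = {2, 3, 6, 9, 11}
Verification via A' ∩ B': A' = {2, 3, 5, 6, 9, 10, 11}, B' = {1, 2, 3, 6, 8, 9, 11}
A' ∩ B' = {2, 3, 6, 9, 11} ✓

{2, 3, 6, 9, 11}


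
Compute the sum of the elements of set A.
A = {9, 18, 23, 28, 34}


Set A = {9, 18, 23, 28, 34}
Sum = 9 + 18 + 23 + 28 + 34 = 112

112
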